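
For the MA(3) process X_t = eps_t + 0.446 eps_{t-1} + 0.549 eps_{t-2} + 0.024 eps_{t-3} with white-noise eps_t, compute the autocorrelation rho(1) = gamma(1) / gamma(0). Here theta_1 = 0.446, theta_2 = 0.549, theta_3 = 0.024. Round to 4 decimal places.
\rho(1) = 0.4691

For an MA(q) process with theta_0 = 1, the autocovariance is
  gamma(k) = sigma^2 * sum_{i=0..q-k} theta_i * theta_{i+k},
and rho(k) = gamma(k) / gamma(0). Sigma^2 cancels.
  numerator   = (1)*(0.446) + (0.446)*(0.549) + (0.549)*(0.024) = 0.70403.
  denominator = (1)^2 + (0.446)^2 + (0.549)^2 + (0.024)^2 = 1.500893.
  rho(1) = 0.70403 / 1.500893 = 0.4691.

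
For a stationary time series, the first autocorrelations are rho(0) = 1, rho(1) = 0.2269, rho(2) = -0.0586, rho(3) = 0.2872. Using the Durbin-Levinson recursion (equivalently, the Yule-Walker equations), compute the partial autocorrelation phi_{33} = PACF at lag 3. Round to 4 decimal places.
\phi_{33} = 0.3509

The PACF at lag k is phi_{kk}, the last component of the solution
to the Yule-Walker system G_k phi = r_k where
  (G_k)_{ij} = rho(|i - j|), (r_k)_i = rho(i), i,j = 1..k.
Equivalently, Durbin-Levinson gives phi_{kk} iteratively:
  phi_{11} = rho(1)
  phi_{kk} = [rho(k) - sum_{j=1..k-1} phi_{k-1,j} rho(k-j)]
            / [1 - sum_{j=1..k-1} phi_{k-1,j} rho(j)],
  phi_{k,j} = phi_{k-1,j} - phi_{kk} phi_{k-1,k-j},  j = 1..k-1.
Step k = 1:
  phi_11 = rho(1) = 0.2269.
Step k = 2:
  phi_22 = [rho(2) - phi_11 rho(1)] / [1 - phi_11 rho(1)] = [-0.0586 - (0.2269)(0.2269)] / [1 - (0.2269)(0.2269)]
         = -0.11008361 / 0.94851639 = -0.116059.
  Update: phi_21 = phi_11 - phi_22 phi_11 = 0.2269 - (-0.116059)(0.2269) = 0.253234.
Step k = 3:
  phi_33 = [rho(3) - phi_21 rho(2) - phi_22 rho(1)] / [1 - phi_21 rho(1) - phi_22 rho(2)]
    numerator   = 0.2872 - (0.253234)(-0.0586) - (-0.116059)(0.2269) = 0.32837322
    denominator = 1 - (0.253234)(0.2269) - (-0.116059)(-0.0586) = 0.93574023
  phi_33 = 0.32837322 / 0.93574023 = 0.3509.
Therefore phi_{33} = 0.3509.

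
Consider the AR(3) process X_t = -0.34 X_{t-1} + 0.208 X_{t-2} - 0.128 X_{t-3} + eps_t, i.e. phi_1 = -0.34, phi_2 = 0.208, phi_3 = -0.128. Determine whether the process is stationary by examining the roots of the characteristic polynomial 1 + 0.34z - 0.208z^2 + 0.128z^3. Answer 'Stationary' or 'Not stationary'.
\text{Stationary}

The AR(p) characteristic polynomial is P(z) = 1 + 0.34z - 0.208z^2 + 0.128z^3.
Stationarity requires all roots to lie outside the unit circle, i.e. |z| > 1 for every root.
Degree 3: look for a simple real root z0 first, then factor out (1 - z/z0) and solve the remaining quadratic.
Testing z0 = -1.25: P(-1.25) = 1 + (0.34)(-1.25) + (-0.208)(-1.25)^2 + (0.128)(-1.25)^3
  = 1 + (-0.425) + (-0.325) + (-0.25) = 0.  So z_0 = -1.25 is a root, |z_0| = 1.25.
Divide out the factor (1 + 0.8 z) = (1 - z/z0) (since 1/z0 = -0.8):
  P(z) = (1 + 0.8 z)(1 + (-0.46) z + (0.16) z^2)
  [check: z-coef -0.46 - (-0.8) = 0.34; z^2-coef 0.16 - (-0.8)(-0.46) = -0.208; z^3-coef -(-0.8)(0.16) = 0.128.]
Remaining roots from the quadratic factor 1 + (-0.46) z + (0.16) z^2:
  Set 1 + (-0.46) z + (0.16) z^2 = 0, i.e. a z^2 + b z + c = 0 with a = 0.16, b = -0.46, c = 1.
  Discriminant D = b^2 - 4ac = (-0.46)^2 - 4*(0.16)*1 = 0.2116 - (0.64) = -0.4284.
  D < 0, so the roots are the complex-conjugate pair z = (-b +/- i sqrt(-D)) / (2a) = 1.4375 +/- 2.0454i.
  For a conjugate pair |z|^2 = z * conj(z) = (product of roots) = c/a = 1/(0.16) = 6.25, so |z| = sqrt(6.25) = 2.5 for both roots.
Moduli of all roots: 1.2500, 2.5000, 2.5000.
All moduli strictly greater than 1? Yes.
Verdict: Stationary.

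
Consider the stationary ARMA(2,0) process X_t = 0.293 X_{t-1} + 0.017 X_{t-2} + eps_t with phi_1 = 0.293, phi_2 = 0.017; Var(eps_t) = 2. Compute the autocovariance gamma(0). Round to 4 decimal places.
\gamma(0) = 2.1956

Multiply the model equation by X_{t-k} and take expectations. With theta_0 = psi_0 = 1 and psi_j the MA(infinity) weights, this gives
  gamma(k) - sum_i phi_i gamma(k-i) = c_k,
  c_k = sigma^2 * sum_{j=k..q} theta_j psi_{j-k}   (c_k = 0 for k > q),
using gamma(-m) = gamma(m).
Pure AR (q = 0): c_0 = sigma^2 = 2, c_k = 0 for k >= 1.
Equations for k = 0, 1, 2 (AR order 2, c_2 = 0):
  (E0) gamma(0) = phi_1 gamma(1) + phi_2 gamma(2) + c_0
  (E1) gamma(1) = phi_1 gamma(0) + phi_2 gamma(1) + c_1
  (E2) gamma(2) = phi_1 gamma(1) + phi_2 gamma(0)
From (E1): gamma(1) = A gamma(0) + B with
  A = phi_1 / (1 - phi_2) = 0.293 / 0.983 = 0.298067,   B = c_1 / (1 - phi_2) = 0 / 0.983 = 0.
Insert (E2) into (E0): gamma(0) (1 - phi_2^2) = phi_1 (1 + phi_2) gamma(1) + c_0.
  phi_1 (1 + phi_2) = (0.293)(1.017) = 0.297981,   1 - phi_2^2 = 0.999711.
Replace gamma(1) by A gamma(0) + B and collect gamma(0):
  gamma(0) [0.999711 - (0.297981)(0.298067)] = c_0 = 2
  gamma(0) * 0.910893 = 2
  gamma(0) = 2 / 0.910893 = 2.195648.
Therefore gamma(0) = 2.1956 (to 4 decimal places).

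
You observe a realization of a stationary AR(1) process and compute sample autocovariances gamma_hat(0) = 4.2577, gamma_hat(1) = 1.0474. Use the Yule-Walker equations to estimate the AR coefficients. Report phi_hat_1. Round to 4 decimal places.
\hat\phi_{1} = 0.2460

The Yule-Walker equations for an AR(p) process read, in matrix form,
  Gamma_p phi = r_p,   with   (Gamma_p)_{ij} = gamma(|i - j|),
                       (r_p)_i = gamma(i),   i,j = 1..p.
Substitute the sample gammas (Toeplitz matrix and right-hand side of size 1):
  Gamma_p = [[4.2577]]
  r_p     = [1.0474]
With p = 1 this is the single equation gamma(0) phi_1 = gamma(1):
  phi_hat_1 = gamma(1) / gamma(0) = 1.0474 / 4.2577 = 0.2460.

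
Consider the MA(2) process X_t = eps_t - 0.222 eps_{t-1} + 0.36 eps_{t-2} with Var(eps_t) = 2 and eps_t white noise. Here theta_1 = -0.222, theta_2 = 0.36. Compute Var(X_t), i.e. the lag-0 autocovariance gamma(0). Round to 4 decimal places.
\gamma(0) = 2.3578

For an MA(q) process X_t = eps_t + sum_i theta_i eps_{t-i} with
Var(eps_t) = sigma^2, the variance is
  gamma(0) = sigma^2 * (1 + sum_i theta_i^2).
  sum_i theta_i^2 = (-0.222)^2 + (0.36)^2 = 0.049284 + 0.1296 = 0.178884.
  gamma(0) = 2 * (1 + 0.178884) = 2 * 1.178884 = 2.357768, which rounds to 2.3578.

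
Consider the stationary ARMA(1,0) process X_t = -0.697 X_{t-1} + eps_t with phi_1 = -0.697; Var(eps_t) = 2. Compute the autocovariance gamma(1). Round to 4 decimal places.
\gamma(1) = -2.7111

Multiply the model equation by X_{t-k} and take expectations. With theta_0 = psi_0 = 1 and psi_j the MA(infinity) weights, this gives
  gamma(k) - sum_i phi_i gamma(k-i) = c_k,
  c_k = sigma^2 * sum_{j=k..q} theta_j psi_{j-k}   (c_k = 0 for k > q),
using gamma(-m) = gamma(m).
Pure AR (q = 0): c_0 = sigma^2 = 2, c_k = 0 for k >= 1.
Equations for k = 0 and k = 1 (AR order 1):
  gamma(0) = phi_1 gamma(1) + c_0
  gamma(1) = phi_1 gamma(0) + c_1
Substituting the second into the first: gamma(0) (1 - phi_1^2) = c_0 + phi_1 c_1, so
  gamma(0) = c_0 / (1 - phi_1^2) = 2 / (1 - (-0.697)^2) = 2 / 0.514191 = 3.889605.
  gamma(1) = phi_1 gamma(0) = (-0.697)(3.889605) = -2.711055.
Therefore gamma(1) = -2.7111 (to 4 decimal places).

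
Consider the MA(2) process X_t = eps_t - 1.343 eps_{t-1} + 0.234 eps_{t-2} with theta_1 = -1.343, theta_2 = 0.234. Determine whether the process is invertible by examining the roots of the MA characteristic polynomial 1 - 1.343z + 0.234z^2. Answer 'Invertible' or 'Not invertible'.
\text{Not invertible}

The MA(q) characteristic polynomial is P(z) = 1 - 1.343z + 0.234z^2.
Invertibility requires all roots to lie outside the unit circle, i.e. |z| > 1 for every root.
Set 1 + (-1.343) z + (0.234) z^2 = 0, i.e. a z^2 + b z + c = 0 with a = 0.234, b = -1.343, c = 1.
Discriminant D = b^2 - 4ac = (-1.343)^2 - 4*(0.234)*1 = 1.803649 - (0.936) = 0.867649.
D >= 0, so the roots are real: z = (-b +/- sqrt(D)) / (2a) = (1.343 +/- 0.931477) / (0.468).
  z_1 = (1.343 + 0.931477) / (0.468) = 4.86,   |z_1| = 4.86.
  z_2 = (1.343 - 0.931477) / (0.468) = 0.8793,   |z_2| = 0.8793.
Moduli of all roots: 4.8600, 0.8793.
All moduli strictly greater than 1? No.
Verdict: Not invertible.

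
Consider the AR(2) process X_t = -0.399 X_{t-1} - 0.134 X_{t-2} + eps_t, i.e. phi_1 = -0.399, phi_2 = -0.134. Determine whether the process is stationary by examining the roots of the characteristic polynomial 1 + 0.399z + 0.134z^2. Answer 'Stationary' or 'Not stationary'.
\text{Stationary}

The AR(p) characteristic polynomial is P(z) = 1 + 0.399z + 0.134z^2.
Stationarity requires all roots to lie outside the unit circle, i.e. |z| > 1 for every root.
Set 1 + (0.399) z + (0.134) z^2 = 0, i.e. a z^2 + b z + c = 0 with a = 0.134, b = 0.399, c = 1.
Discriminant D = b^2 - 4ac = (0.399)^2 - 4*(0.134)*1 = 0.159201 - (0.536) = -0.376799.
D < 0, so the roots are the complex-conjugate pair z = (-b +/- i sqrt(-D)) / (2a) = -1.4888 +/- 2.2904i.
For a conjugate pair |z|^2 = z * conj(z) = (product of roots) = c/a = 1/(0.134) = 7.462687, so |z| = sqrt(7.462687) = 2.7318 for both roots.
Moduli of all roots: 2.7318, 2.7318.
All moduli strictly greater than 1? Yes.
Verdict: Stationary.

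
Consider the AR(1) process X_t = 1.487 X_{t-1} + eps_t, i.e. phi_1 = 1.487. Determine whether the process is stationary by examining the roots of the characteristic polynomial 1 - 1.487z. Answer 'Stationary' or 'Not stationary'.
\text{Not stationary}

The AR(p) characteristic polynomial is P(z) = 1 - 1.487z.
Stationarity requires all roots to lie outside the unit circle, i.e. |z| > 1 for every root.
This is linear in z: 1 + (-1.487) z = 0  =>  z = -1/(-1.487) = 0.672495,  |z| = 0.672495.
Moduli of all roots: 0.6725.
All moduli strictly greater than 1? No.
Verdict: Not stationary.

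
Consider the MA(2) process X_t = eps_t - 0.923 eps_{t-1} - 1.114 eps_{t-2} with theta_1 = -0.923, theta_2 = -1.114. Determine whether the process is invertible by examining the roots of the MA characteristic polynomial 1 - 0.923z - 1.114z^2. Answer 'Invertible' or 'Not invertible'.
\text{Not invertible}

The MA(q) characteristic polynomial is P(z) = 1 - 0.923z - 1.114z^2.
Invertibility requires all roots to lie outside the unit circle, i.e. |z| > 1 for every root.
Set 1 + (-0.923) z + (-1.114) z^2 = 0, i.e. a z^2 + b z + c = 0 with a = -1.114, b = -0.923, c = 1.
Discriminant D = b^2 - 4ac = (-0.923)^2 - 4*(-1.114)*1 = 0.851929 - (-4.456) = 5.307929.
D >= 0, so the roots are real: z = (-b +/- sqrt(D)) / (2a) = (0.923 +/- 2.303894) / (-2.228).
  z_1 = (0.923 + 2.303894) / (-2.228) = -1.4483,   |z_1| = 1.4483.
  z_2 = (0.923 - 2.303894) / (-2.228) = 0.6198,   |z_2| = 0.6198.
Moduli of all roots: 1.4483, 0.6198.
All moduli strictly greater than 1? No.
Verdict: Not invertible.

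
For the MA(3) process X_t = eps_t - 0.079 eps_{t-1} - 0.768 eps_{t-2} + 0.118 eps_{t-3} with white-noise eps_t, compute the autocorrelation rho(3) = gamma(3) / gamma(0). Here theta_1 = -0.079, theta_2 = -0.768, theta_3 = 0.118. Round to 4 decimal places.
\rho(3) = 0.0733

For an MA(q) process with theta_0 = 1, the autocovariance is
  gamma(k) = sigma^2 * sum_{i=0..q-k} theta_i * theta_{i+k},
and rho(k) = gamma(k) / gamma(0). Sigma^2 cancels.
  numerator   = (1)*(0.118) = 0.118.
  denominator = (1)^2 + (-0.079)^2 + (-0.768)^2 + (0.118)^2 = 1.609989.
  rho(3) = 0.118 / 1.609989 = 0.0733.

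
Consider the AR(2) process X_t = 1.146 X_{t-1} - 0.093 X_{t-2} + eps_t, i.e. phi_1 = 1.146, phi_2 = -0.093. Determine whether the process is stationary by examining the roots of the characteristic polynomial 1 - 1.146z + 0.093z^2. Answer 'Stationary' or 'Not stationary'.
\text{Not stationary}

The AR(p) characteristic polynomial is P(z) = 1 - 1.146z + 0.093z^2.
Stationarity requires all roots to lie outside the unit circle, i.e. |z| > 1 for every root.
Set 1 + (-1.146) z + (0.093) z^2 = 0, i.e. a z^2 + b z + c = 0 with a = 0.093, b = -1.146, c = 1.
Discriminant D = b^2 - 4ac = (-1.146)^2 - 4*(0.093)*1 = 1.313316 - (0.372) = 0.941316.
D >= 0, so the roots are real: z = (-b +/- sqrt(D)) / (2a) = (1.146 +/- 0.970214) / (0.186).
  z_1 = (1.146 + 0.970214) / (0.186) = 11.3775,   |z_1| = 11.3775.
  z_2 = (1.146 - 0.970214) / (0.186) = 0.9451,   |z_2| = 0.9451.
Moduli of all roots: 11.3775, 0.9451.
All moduli strictly greater than 1? No.
Verdict: Not stationary.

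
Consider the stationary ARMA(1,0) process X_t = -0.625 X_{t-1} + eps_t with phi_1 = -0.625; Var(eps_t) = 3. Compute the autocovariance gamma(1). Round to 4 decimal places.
\gamma(1) = -3.0769

Multiply the model equation by X_{t-k} and take expectations. With theta_0 = psi_0 = 1 and psi_j the MA(infinity) weights, this gives
  gamma(k) - sum_i phi_i gamma(k-i) = c_k,
  c_k = sigma^2 * sum_{j=k..q} theta_j psi_{j-k}   (c_k = 0 for k > q),
using gamma(-m) = gamma(m).
Pure AR (q = 0): c_0 = sigma^2 = 3, c_k = 0 for k >= 1.
Equations for k = 0 and k = 1 (AR order 1):
  gamma(0) = phi_1 gamma(1) + c_0
  gamma(1) = phi_1 gamma(0) + c_1
Substituting the second into the first: gamma(0) (1 - phi_1^2) = c_0 + phi_1 c_1, so
  gamma(0) = c_0 / (1 - phi_1^2) = 3 / (1 - (-0.625)^2) = 3 / 0.609375 = 4.923077.
  gamma(1) = phi_1 gamma(0) = (-0.625)(4.923077) = -3.076923.
Therefore gamma(1) = -3.0769 (to 4 decimal places).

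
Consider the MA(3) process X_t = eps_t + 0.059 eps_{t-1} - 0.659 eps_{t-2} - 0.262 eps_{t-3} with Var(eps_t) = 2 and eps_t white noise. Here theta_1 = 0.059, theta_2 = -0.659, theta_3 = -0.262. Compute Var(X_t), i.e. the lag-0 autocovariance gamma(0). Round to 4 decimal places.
\gamma(0) = 3.0128

For an MA(q) process X_t = eps_t + sum_i theta_i eps_{t-i} with
Var(eps_t) = sigma^2, the variance is
  gamma(0) = sigma^2 * (1 + sum_i theta_i^2).
  sum_i theta_i^2 = (0.059)^2 + (-0.659)^2 + (-0.262)^2 = 0.003481 + 0.434281 + 0.068644 = 0.506406.
  gamma(0) = 2 * (1 + 0.506406) = 2 * 1.506406 = 3.012812, which rounds to 3.0128.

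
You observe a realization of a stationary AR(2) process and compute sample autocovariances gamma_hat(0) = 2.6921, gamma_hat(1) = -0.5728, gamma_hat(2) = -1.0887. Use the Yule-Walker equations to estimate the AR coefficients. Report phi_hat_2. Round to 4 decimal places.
\hat\phi_{2} = -0.4710

The Yule-Walker equations for an AR(p) process read, in matrix form,
  Gamma_p phi = r_p,   with   (Gamma_p)_{ij} = gamma(|i - j|),
                       (r_p)_i = gamma(i),   i,j = 1..p.
Substitute the sample gammas (Toeplitz matrix and right-hand side of size 2):
  Gamma_p = [[2.6921, -0.5728], [-0.5728, 2.6921]]
  r_p     = [-0.5728, -1.0887]
Written out:
  2.6921 phi_1 - 0.5728 phi_2 = -0.5728
  -0.5728 phi_1 + 2.6921 phi_2 = -1.0887
Solve by Cramer's rule:
  det = gamma(0)^2 - gamma(1)^2 = (2.6921)^2 - (-0.5728)^2 = 7.24740241 - 0.32809984 = 6.91930257
  phi_hat_1 = [gamma(1) gamma(0) - gamma(1) gamma(2)] / det = [(-0.5728)(2.6921) - (-0.5728)(-1.0887)] / 6.91930257 = -2.16564224 / 6.91930257 = -0.313
  phi_hat_2 = [gamma(0) gamma(2) - gamma(1)^2] / det = [(2.6921)(-1.0887) - (-0.5728)^2] / 6.91930257 = -3.25898911 / 6.91930257 = -0.471
So phi_hat = [-0.3130, -0.4710].
Therefore phi_hat_2 = -0.4710.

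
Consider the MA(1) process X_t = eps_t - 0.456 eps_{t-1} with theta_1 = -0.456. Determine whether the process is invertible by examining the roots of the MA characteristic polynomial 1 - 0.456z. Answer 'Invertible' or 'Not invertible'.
\text{Invertible}

The MA(q) characteristic polynomial is P(z) = 1 - 0.456z.
Invertibility requires all roots to lie outside the unit circle, i.e. |z| > 1 for every root.
This is linear in z: 1 + (-0.456) z = 0  =>  z = -1/(-0.456) = 2.192982,  |z| = 2.192982.
Moduli of all roots: 2.1930.
All moduli strictly greater than 1? Yes.
Verdict: Invertible.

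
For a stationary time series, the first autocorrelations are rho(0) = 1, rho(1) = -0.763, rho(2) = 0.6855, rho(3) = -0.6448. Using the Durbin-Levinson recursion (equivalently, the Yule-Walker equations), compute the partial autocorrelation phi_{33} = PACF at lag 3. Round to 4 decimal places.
\phi_{33} = -0.1591

The PACF at lag k is phi_{kk}, the last component of the solution
to the Yule-Walker system G_k phi = r_k where
  (G_k)_{ij} = rho(|i - j|), (r_k)_i = rho(i), i,j = 1..k.
Equivalently, Durbin-Levinson gives phi_{kk} iteratively:
  phi_{11} = rho(1)
  phi_{kk} = [rho(k) - sum_{j=1..k-1} phi_{k-1,j} rho(k-j)]
            / [1 - sum_{j=1..k-1} phi_{k-1,j} rho(j)],
  phi_{k,j} = phi_{k-1,j} - phi_{kk} phi_{k-1,k-j},  j = 1..k-1.
Step k = 1:
  phi_11 = rho(1) = -0.763.
Step k = 2:
  phi_22 = [rho(2) - phi_11 rho(1)] / [1 - phi_11 rho(1)] = [0.6855 - (-0.763)(-0.763)] / [1 - (-0.763)(-0.763)]
         = 0.103331 / 0.417831 = 0.247303.
  Update: phi_21 = phi_11 - phi_22 phi_11 = -0.763 - (0.247303)(-0.763) = -0.574308.
Step k = 3:
  phi_33 = [rho(3) - phi_21 rho(2) - phi_22 rho(1)] / [1 - phi_21 rho(1) - phi_22 rho(2)]
    numerator   = -0.6448 - (-0.574308)(0.6855) - (0.247303)(-0.763) = -0.06241973
    denominator = 1 - (-0.574308)(-0.763) - (0.247303)(0.6855) = 0.3922769
  phi_33 = -0.06241973 / 0.3922769 = -0.1591.
Therefore phi_{33} = -0.1591.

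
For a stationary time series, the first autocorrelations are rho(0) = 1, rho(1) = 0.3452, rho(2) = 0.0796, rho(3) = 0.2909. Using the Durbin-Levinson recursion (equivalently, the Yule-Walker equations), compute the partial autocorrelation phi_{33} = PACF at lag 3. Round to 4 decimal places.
\phi_{33} = 0.3159

The PACF at lag k is phi_{kk}, the last component of the solution
to the Yule-Walker system G_k phi = r_k where
  (G_k)_{ij} = rho(|i - j|), (r_k)_i = rho(i), i,j = 1..k.
Equivalently, Durbin-Levinson gives phi_{kk} iteratively:
  phi_{11} = rho(1)
  phi_{kk} = [rho(k) - sum_{j=1..k-1} phi_{k-1,j} rho(k-j)]
            / [1 - sum_{j=1..k-1} phi_{k-1,j} rho(j)],
  phi_{k,j} = phi_{k-1,j} - phi_{kk} phi_{k-1,k-j},  j = 1..k-1.
Step k = 1:
  phi_11 = rho(1) = 0.3452.
Step k = 2:
  phi_22 = [rho(2) - phi_11 rho(1)] / [1 - phi_11 rho(1)] = [0.0796 - (0.3452)(0.3452)] / [1 - (0.3452)(0.3452)]
         = -0.03956304 / 0.88083696 = -0.044915.
  Update: phi_21 = phi_11 - phi_22 phi_11 = 0.3452 - (-0.044915)(0.3452) = 0.360705.
Step k = 3:
  phi_33 = [rho(3) - phi_21 rho(2) - phi_22 rho(1)] / [1 - phi_21 rho(1) - phi_22 rho(2)]
    numerator   = 0.2909 - (0.360705)(0.0796) - (-0.044915)(0.3452) = 0.27769266
    denominator = 1 - (0.360705)(0.3452) - (-0.044915)(0.0796) = 0.87905997
  phi_33 = 0.27769266 / 0.87905997 = 0.3159.
Therefore phi_{33} = 0.3159.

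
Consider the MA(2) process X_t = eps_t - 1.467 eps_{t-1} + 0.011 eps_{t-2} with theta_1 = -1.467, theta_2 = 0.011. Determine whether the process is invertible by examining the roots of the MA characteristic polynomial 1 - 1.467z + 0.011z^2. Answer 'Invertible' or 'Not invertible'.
\text{Not invertible}

The MA(q) characteristic polynomial is P(z) = 1 - 1.467z + 0.011z^2.
Invertibility requires all roots to lie outside the unit circle, i.e. |z| > 1 for every root.
Set 1 + (-1.467) z + (0.011) z^2 = 0, i.e. a z^2 + b z + c = 0 with a = 0.011, b = -1.467, c = 1.
Discriminant D = b^2 - 4ac = (-1.467)^2 - 4*(0.011)*1 = 2.152089 - (0.044) = 2.108089.
D >= 0, so the roots are real: z = (-b +/- sqrt(D)) / (2a) = (1.467 +/- 1.451926) / (0.022).
  z_1 = (1.467 + 1.451926) / (0.022) = 132.6785,   |z_1| = 132.6785.
  z_2 = (1.467 - 1.451926) / (0.022) = 0.6852,   |z_2| = 0.6852.
Moduli of all roots: 132.6785, 0.6852.
All moduli strictly greater than 1? No.
Verdict: Not invertible.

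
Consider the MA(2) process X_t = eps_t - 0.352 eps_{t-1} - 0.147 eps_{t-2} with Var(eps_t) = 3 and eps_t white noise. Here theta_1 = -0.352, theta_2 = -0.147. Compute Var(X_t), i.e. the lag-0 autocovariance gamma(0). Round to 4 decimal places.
\gamma(0) = 3.4365

For an MA(q) process X_t = eps_t + sum_i theta_i eps_{t-i} with
Var(eps_t) = sigma^2, the variance is
  gamma(0) = sigma^2 * (1 + sum_i theta_i^2).
  sum_i theta_i^2 = (-0.352)^2 + (-0.147)^2 = 0.123904 + 0.021609 = 0.145513.
  gamma(0) = 3 * (1 + 0.145513) = 3 * 1.145513 = 3.436539, which rounds to 3.4365.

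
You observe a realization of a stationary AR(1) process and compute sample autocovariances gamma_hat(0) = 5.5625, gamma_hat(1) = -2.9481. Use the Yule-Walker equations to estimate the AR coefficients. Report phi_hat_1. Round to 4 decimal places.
\hat\phi_{1} = -0.5300

The Yule-Walker equations for an AR(p) process read, in matrix form,
  Gamma_p phi = r_p,   with   (Gamma_p)_{ij} = gamma(|i - j|),
                       (r_p)_i = gamma(i),   i,j = 1..p.
Substitute the sample gammas (Toeplitz matrix and right-hand side of size 1):
  Gamma_p = [[5.5625]]
  r_p     = [-2.9481]
With p = 1 this is the single equation gamma(0) phi_1 = gamma(1):
  phi_hat_1 = gamma(1) / gamma(0) = -2.9481 / 5.5625 = -0.5300.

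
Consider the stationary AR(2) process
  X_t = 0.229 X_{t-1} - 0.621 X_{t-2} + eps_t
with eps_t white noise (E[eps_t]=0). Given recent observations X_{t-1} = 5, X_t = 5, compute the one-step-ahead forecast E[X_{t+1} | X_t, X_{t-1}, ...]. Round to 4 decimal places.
E[X_{t+1} \mid \mathcal F_t] = -1.9600

For an AR(p) model X_t = c + sum_i phi_i X_{t-i} + eps_t, the
one-step-ahead conditional mean is
  E[X_{t+1} | X_t, ...] = c + sum_i phi_i X_{t+1-i}.
Substitute known values:
  E[X_{t+1} | ...] = (0.229) * (5) + (-0.621) * (5)
                   = -1.9600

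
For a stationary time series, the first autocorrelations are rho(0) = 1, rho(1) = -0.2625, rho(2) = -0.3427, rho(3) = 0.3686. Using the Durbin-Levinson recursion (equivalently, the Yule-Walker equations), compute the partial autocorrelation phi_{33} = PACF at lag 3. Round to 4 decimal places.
\phi_{33} = 0.1640

The PACF at lag k is phi_{kk}, the last component of the solution
to the Yule-Walker system G_k phi = r_k where
  (G_k)_{ij} = rho(|i - j|), (r_k)_i = rho(i), i,j = 1..k.
Equivalently, Durbin-Levinson gives phi_{kk} iteratively:
  phi_{11} = rho(1)
  phi_{kk} = [rho(k) - sum_{j=1..k-1} phi_{k-1,j} rho(k-j)]
            / [1 - sum_{j=1..k-1} phi_{k-1,j} rho(j)],
  phi_{k,j} = phi_{k-1,j} - phi_{kk} phi_{k-1,k-j},  j = 1..k-1.
Step k = 1:
  phi_11 = rho(1) = -0.2625.
Step k = 2:
  phi_22 = [rho(2) - phi_11 rho(1)] / [1 - phi_11 rho(1)] = [-0.3427 - (-0.2625)(-0.2625)] / [1 - (-0.2625)(-0.2625)]
         = -0.41160625 / 0.93109375 = -0.442067.
  Update: phi_21 = phi_11 - phi_22 phi_11 = -0.2625 - (-0.442067)(-0.2625) = -0.378543.
Step k = 3:
  phi_33 = [rho(3) - phi_21 rho(2) - phi_22 rho(1)] / [1 - phi_21 rho(1) - phi_22 rho(2)]
    numerator   = 0.3686 - (-0.378543)(-0.3427) - (-0.442067)(-0.2625) = 0.12283071
    denominator = 1 - (-0.378543)(-0.2625) - (-0.442067)(-0.3427) = 0.74913602
  phi_33 = 0.12283071 / 0.74913602 = 0.164.
Therefore phi_{33} = 0.1640.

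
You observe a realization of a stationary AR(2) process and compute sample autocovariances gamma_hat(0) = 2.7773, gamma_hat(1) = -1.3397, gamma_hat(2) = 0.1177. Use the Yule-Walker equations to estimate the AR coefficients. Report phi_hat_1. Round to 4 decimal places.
\hat\phi_{1} = -0.6020

The Yule-Walker equations for an AR(p) process read, in matrix form,
  Gamma_p phi = r_p,   with   (Gamma_p)_{ij} = gamma(|i - j|),
                       (r_p)_i = gamma(i),   i,j = 1..p.
Substitute the sample gammas (Toeplitz matrix and right-hand side of size 2):
  Gamma_p = [[2.7773, -1.3397], [-1.3397, 2.7773]]
  r_p     = [-1.3397, 0.1177]
Written out:
  2.7773 phi_1 - 1.3397 phi_2 = -1.3397
  -1.3397 phi_1 + 2.7773 phi_2 = 0.1177
Solve by Cramer's rule:
  det = gamma(0)^2 - gamma(1)^2 = (2.7773)^2 - (-1.3397)^2 = 7.71339529 - 1.79479609 = 5.9185992
  phi_hat_1 = [gamma(1) gamma(0) - gamma(1) gamma(2)] / det = [(-1.3397)(2.7773) - (-1.3397)(0.1177)] / 5.9185992 = -3.56306612 / 5.9185992 = -0.602
  phi_hat_2 = [gamma(0) gamma(2) - gamma(1)^2] / det = [(2.7773)(0.1177) - (-1.3397)^2] / 5.9185992 = -1.46790788 / 5.9185992 = -0.248
So phi_hat = [-0.6020, -0.2480].
Therefore phi_hat_1 = -0.6020.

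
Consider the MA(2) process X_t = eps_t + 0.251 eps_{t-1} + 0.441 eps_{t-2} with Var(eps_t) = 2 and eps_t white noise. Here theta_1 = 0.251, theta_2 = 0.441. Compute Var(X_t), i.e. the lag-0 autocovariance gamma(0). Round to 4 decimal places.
\gamma(0) = 2.5150

For an MA(q) process X_t = eps_t + sum_i theta_i eps_{t-i} with
Var(eps_t) = sigma^2, the variance is
  gamma(0) = sigma^2 * (1 + sum_i theta_i^2).
  sum_i theta_i^2 = (0.251)^2 + (0.441)^2 = 0.063001 + 0.194481 = 0.257482.
  gamma(0) = 2 * (1 + 0.257482) = 2 * 1.257482 = 2.514964, which rounds to 2.5150.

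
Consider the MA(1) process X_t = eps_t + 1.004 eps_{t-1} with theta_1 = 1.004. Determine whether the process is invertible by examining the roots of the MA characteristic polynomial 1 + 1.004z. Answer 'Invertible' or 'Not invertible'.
\text{Not invertible}

The MA(q) characteristic polynomial is P(z) = 1 + 1.004z.
Invertibility requires all roots to lie outside the unit circle, i.e. |z| > 1 for every root.
This is linear in z: 1 + (1.004) z = 0  =>  z = -1/(1.004) = -0.996016,  |z| = 0.996016.
Moduli of all roots: 0.9960.
All moduli strictly greater than 1? No.
Verdict: Not invertible.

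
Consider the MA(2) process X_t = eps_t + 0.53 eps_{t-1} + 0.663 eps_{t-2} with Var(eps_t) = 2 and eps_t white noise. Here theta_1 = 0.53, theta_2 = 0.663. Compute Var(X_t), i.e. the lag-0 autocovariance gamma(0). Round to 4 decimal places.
\gamma(0) = 3.4409

For an MA(q) process X_t = eps_t + sum_i theta_i eps_{t-i} with
Var(eps_t) = sigma^2, the variance is
  gamma(0) = sigma^2 * (1 + sum_i theta_i^2).
  sum_i theta_i^2 = (0.53)^2 + (0.663)^2 = 0.2809 + 0.439569 = 0.720469.
  gamma(0) = 2 * (1 + 0.720469) = 2 * 1.720469 = 3.440938, which rounds to 3.4409.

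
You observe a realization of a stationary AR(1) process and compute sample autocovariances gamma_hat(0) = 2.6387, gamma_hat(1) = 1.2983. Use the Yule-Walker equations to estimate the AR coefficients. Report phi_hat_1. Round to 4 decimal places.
\hat\phi_{1} = 0.4920

The Yule-Walker equations for an AR(p) process read, in matrix form,
  Gamma_p phi = r_p,   with   (Gamma_p)_{ij} = gamma(|i - j|),
                       (r_p)_i = gamma(i),   i,j = 1..p.
Substitute the sample gammas (Toeplitz matrix and right-hand side of size 1):
  Gamma_p = [[2.6387]]
  r_p     = [1.2983]
With p = 1 this is the single equation gamma(0) phi_1 = gamma(1):
  phi_hat_1 = gamma(1) / gamma(0) = 1.2983 / 2.6387 = 0.4920.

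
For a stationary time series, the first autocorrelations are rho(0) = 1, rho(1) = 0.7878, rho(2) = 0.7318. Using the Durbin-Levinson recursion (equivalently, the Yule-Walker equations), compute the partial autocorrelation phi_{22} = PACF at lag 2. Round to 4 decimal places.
\phi_{22} = 0.2930

The PACF at lag k is phi_{kk}, the last component of the solution
to the Yule-Walker system G_k phi = r_k where
  (G_k)_{ij} = rho(|i - j|), (r_k)_i = rho(i), i,j = 1..k.
Equivalently, Durbin-Levinson gives phi_{kk} iteratively:
  phi_{11} = rho(1)
  phi_{kk} = [rho(k) - sum_{j=1..k-1} phi_{k-1,j} rho(k-j)]
            / [1 - sum_{j=1..k-1} phi_{k-1,j} rho(j)],
  phi_{k,j} = phi_{k-1,j} - phi_{kk} phi_{k-1,k-j},  j = 1..k-1.
Step k = 1:
  phi_11 = rho(1) = 0.7878.
Step k = 2:
  phi_22 = [rho(2) - phi_11 rho(1)] / [1 - phi_11 rho(1)] = [0.7318 - (0.7878)(0.7878)] / [1 - (0.7878)(0.7878)]
         = 0.11117116 / 0.37937116 = 0.293.
Therefore phi_{22} = 0.2930.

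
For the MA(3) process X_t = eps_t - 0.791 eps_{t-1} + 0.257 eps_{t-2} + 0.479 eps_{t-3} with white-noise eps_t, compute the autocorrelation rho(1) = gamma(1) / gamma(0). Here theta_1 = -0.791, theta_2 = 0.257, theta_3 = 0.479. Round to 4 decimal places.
\rho(1) = -0.4535

For an MA(q) process with theta_0 = 1, the autocovariance is
  gamma(k) = sigma^2 * sum_{i=0..q-k} theta_i * theta_{i+k},
and rho(k) = gamma(k) / gamma(0). Sigma^2 cancels.
  numerator   = (1)*(-0.791) + (-0.791)*(0.257) + (0.257)*(0.479) = -0.871184.
  denominator = (1)^2 + (-0.791)^2 + (0.257)^2 + (0.479)^2 = 1.921171.
  rho(1) = -0.871184 / 1.921171 = -0.4535.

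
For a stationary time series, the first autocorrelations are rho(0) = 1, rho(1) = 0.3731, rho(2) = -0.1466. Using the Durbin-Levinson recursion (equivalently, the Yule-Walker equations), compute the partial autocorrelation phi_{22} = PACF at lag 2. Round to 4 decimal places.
\phi_{22} = -0.3320

The PACF at lag k is phi_{kk}, the last component of the solution
to the Yule-Walker system G_k phi = r_k where
  (G_k)_{ij} = rho(|i - j|), (r_k)_i = rho(i), i,j = 1..k.
Equivalently, Durbin-Levinson gives phi_{kk} iteratively:
  phi_{11} = rho(1)
  phi_{kk} = [rho(k) - sum_{j=1..k-1} phi_{k-1,j} rho(k-j)]
            / [1 - sum_{j=1..k-1} phi_{k-1,j} rho(j)],
  phi_{k,j} = phi_{k-1,j} - phi_{kk} phi_{k-1,k-j},  j = 1..k-1.
Step k = 1:
  phi_11 = rho(1) = 0.3731.
Step k = 2:
  phi_22 = [rho(2) - phi_11 rho(1)] / [1 - phi_11 rho(1)] = [-0.1466 - (0.3731)(0.3731)] / [1 - (0.3731)(0.3731)]
         = -0.28580361 / 0.86079639 = -0.332.
Therefore phi_{22} = -0.3320.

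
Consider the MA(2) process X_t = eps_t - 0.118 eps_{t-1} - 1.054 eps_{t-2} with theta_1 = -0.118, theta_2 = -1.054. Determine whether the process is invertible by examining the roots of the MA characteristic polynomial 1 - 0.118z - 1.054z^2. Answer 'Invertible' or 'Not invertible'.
\text{Not invertible}

The MA(q) characteristic polynomial is P(z) = 1 - 0.118z - 1.054z^2.
Invertibility requires all roots to lie outside the unit circle, i.e. |z| > 1 for every root.
Set 1 + (-0.118) z + (-1.054) z^2 = 0, i.e. a z^2 + b z + c = 0 with a = -1.054, b = -0.118, c = 1.
Discriminant D = b^2 - 4ac = (-0.118)^2 - 4*(-1.054)*1 = 0.013924 - (-4.216) = 4.229924.
D >= 0, so the roots are real: z = (-b +/- sqrt(D)) / (2a) = (0.118 +/- 2.056678) / (-2.108).
  z_1 = (0.118 + 2.056678) / (-2.108) = -1.0316,   |z_1| = 1.0316.
  z_2 = (0.118 - 2.056678) / (-2.108) = 0.9197,   |z_2| = 0.9197.
Moduli of all roots: 1.0316, 0.9197.
All moduli strictly greater than 1? No.
Verdict: Not invertible.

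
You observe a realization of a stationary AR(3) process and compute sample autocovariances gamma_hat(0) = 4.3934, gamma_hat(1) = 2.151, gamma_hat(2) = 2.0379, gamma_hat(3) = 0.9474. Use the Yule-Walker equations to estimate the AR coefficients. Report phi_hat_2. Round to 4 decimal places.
\hat\phi_{2} = 0.3390

The Yule-Walker equations for an AR(p) process read, in matrix form,
  Gamma_p phi = r_p,   with   (Gamma_p)_{ij} = gamma(|i - j|),
                       (r_p)_i = gamma(i),   i,j = 1..p.
Substitute the sample gammas (Toeplitz matrix and right-hand side of size 3):
  Gamma_p = [[4.3934, 2.151, 2.0379], [2.151, 4.3934, 2.151], [2.0379, 2.151, 4.3934]]
  r_p     = [2.151, 2.0379, 0.9474]
Written out (R1..R3):
  (R1) 4.3934 phi_1 + 2.151 phi_2 + 2.0379 phi_3 = 2.151
  (R2) 2.151 phi_1 + 4.3934 phi_2 + 2.151 phi_3 = 2.0379
  (R3) 2.0379 phi_1 + 2.151 phi_2 + 4.3934 phi_3 = 0.9474
Gaussian elimination:
  R2 <- R2 - (2.151/4.3934) R1 = R2 - (0.489598) R1:  3.340275 phi_2 + 1.153248 phi_3 = 0.984775
  R3 <- R3 - (2.0379/4.3934) R1 = R3 - (0.463855) R1:  1.153248 phi_2 + 3.44811 phi_3 = -0.050352
  R3 <- R3 - (1.153248/3.340275) R2 = R3 - (0.345255) R2:  3.049945 phi_3 = -0.390351
Back-substitution:
  phi_hat_3 = -0.390351 / 3.049945 = -0.127986
  phi_hat_2 = (0.984775 - (1.153248)(-0.127986)) / 3.340275 = 0.339006
  phi_hat_1 = (2.151 - (2.151)(0.339006) - (2.0379)(-0.127986)) / 4.3934 = 0.382988
So phi_hat = [0.3830, 0.3390, -0.1280].
Therefore phi_hat_2 = 0.3390.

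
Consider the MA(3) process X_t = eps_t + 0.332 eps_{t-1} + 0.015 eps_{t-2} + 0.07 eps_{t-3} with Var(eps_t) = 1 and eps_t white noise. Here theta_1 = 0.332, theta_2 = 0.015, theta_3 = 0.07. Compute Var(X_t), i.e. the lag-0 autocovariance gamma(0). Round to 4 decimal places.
\gamma(0) = 1.1153

For an MA(q) process X_t = eps_t + sum_i theta_i eps_{t-i} with
Var(eps_t) = sigma^2, the variance is
  gamma(0) = sigma^2 * (1 + sum_i theta_i^2).
  sum_i theta_i^2 = (0.332)^2 + (0.015)^2 + (0.07)^2 = 0.110224 + 0.000225 + 0.0049 = 0.115349.
  gamma(0) = 1 * (1 + 0.115349) = 1 * 1.115349 = 1.115349, which rounds to 1.1153.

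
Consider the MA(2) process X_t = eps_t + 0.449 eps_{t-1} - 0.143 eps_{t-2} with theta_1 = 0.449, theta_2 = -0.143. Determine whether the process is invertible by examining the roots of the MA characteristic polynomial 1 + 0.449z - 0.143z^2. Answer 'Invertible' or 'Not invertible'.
\text{Invertible}

The MA(q) characteristic polynomial is P(z) = 1 + 0.449z - 0.143z^2.
Invertibility requires all roots to lie outside the unit circle, i.e. |z| > 1 for every root.
Set 1 + (0.449) z + (-0.143) z^2 = 0, i.e. a z^2 + b z + c = 0 with a = -0.143, b = 0.449, c = 1.
Discriminant D = b^2 - 4ac = (0.449)^2 - 4*(-0.143)*1 = 0.201601 - (-0.572) = 0.773601.
D >= 0, so the roots are real: z = (-b +/- sqrt(D)) / (2a) = (-0.449 +/- 0.879546) / (-0.286).
  z_1 = (-0.449 + 0.879546) / (-0.286) = -1.5054,   |z_1| = 1.5054.
  z_2 = (-0.449 - 0.879546) / (-0.286) = 4.6453,   |z_2| = 4.6453.
Moduli of all roots: 1.5054, 4.6453.
All moduli strictly greater than 1? Yes.
Verdict: Invertible.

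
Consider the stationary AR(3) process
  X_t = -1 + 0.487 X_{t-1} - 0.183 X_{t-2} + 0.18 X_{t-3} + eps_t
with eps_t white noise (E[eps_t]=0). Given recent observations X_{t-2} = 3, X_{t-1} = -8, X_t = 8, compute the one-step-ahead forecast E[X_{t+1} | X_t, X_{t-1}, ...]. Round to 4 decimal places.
E[X_{t+1} \mid \mathcal F_t] = 4.9000

For an AR(p) model X_t = c + sum_i phi_i X_{t-i} + eps_t, the
one-step-ahead conditional mean is
  E[X_{t+1} | X_t, ...] = c + sum_i phi_i X_{t+1-i}.
Substitute known values:
  E[X_{t+1} | ...] = -1 + (0.487) * (8) + (-0.183) * (-8) + (0.18) * (3)
                   = 4.9000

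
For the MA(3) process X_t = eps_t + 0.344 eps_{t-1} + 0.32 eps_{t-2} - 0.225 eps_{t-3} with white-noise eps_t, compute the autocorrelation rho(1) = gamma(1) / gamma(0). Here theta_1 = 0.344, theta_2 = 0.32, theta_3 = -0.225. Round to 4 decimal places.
\rho(1) = 0.3005

For an MA(q) process with theta_0 = 1, the autocovariance is
  gamma(k) = sigma^2 * sum_{i=0..q-k} theta_i * theta_{i+k},
and rho(k) = gamma(k) / gamma(0). Sigma^2 cancels.
  numerator   = (1)*(0.344) + (0.344)*(0.32) + (0.32)*(-0.225) = 0.38208.
  denominator = (1)^2 + (0.344)^2 + (0.32)^2 + (-0.225)^2 = 1.271361.
  rho(1) = 0.38208 / 1.271361 = 0.3005.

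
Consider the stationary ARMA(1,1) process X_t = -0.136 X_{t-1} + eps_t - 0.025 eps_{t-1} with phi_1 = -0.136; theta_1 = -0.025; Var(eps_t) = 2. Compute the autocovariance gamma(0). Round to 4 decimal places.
\gamma(0) = 2.0528

Multiply the model equation by X_{t-k} and take expectations. With theta_0 = psi_0 = 1 and psi_j the MA(infinity) weights, this gives
  gamma(k) - sum_i phi_i gamma(k-i) = c_k,
  c_k = sigma^2 * sum_{j=k..q} theta_j psi_{j-k}   (c_k = 0 for k > q),
using gamma(-m) = gamma(m).
psi-weights needed (psi_j = theta_j + sum_i phi_i psi_{j-i}):
  psi_1 = theta_1 + phi_1 = -0.025 + (-0.136) = -0.161
Right-hand sides:
  c_0 = sigma^2 (1 + theta_1 psi_1) = 2 * (1 + (-0.025)(-0.161)) = 2 * 1.004025 = 2.00805
  c_1 = sigma^2 theta_1 = 2 * (-0.025) = -0.05
  c_2 = 0
Equations for k = 0 and k = 1 (AR order 1):
  gamma(0) = phi_1 gamma(1) + c_0
  gamma(1) = phi_1 gamma(0) + c_1
Substituting the second into the first: gamma(0) (1 - phi_1^2) = c_0 + phi_1 c_1, so
  gamma(0) = (c_0 + phi_1 c_1) / (1 - phi_1^2) = (2.00805 + (-0.136)(-0.05)) / (1 - (-0.136)^2) = 2.01485 / 0.981504 = 2.052819.
Therefore gamma(0) = 2.0528 (to 4 decimal places).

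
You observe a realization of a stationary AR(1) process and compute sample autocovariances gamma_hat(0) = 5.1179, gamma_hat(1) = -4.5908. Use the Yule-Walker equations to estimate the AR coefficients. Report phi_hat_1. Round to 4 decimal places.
\hat\phi_{1} = -0.8970

The Yule-Walker equations for an AR(p) process read, in matrix form,
  Gamma_p phi = r_p,   with   (Gamma_p)_{ij} = gamma(|i - j|),
                       (r_p)_i = gamma(i),   i,j = 1..p.
Substitute the sample gammas (Toeplitz matrix and right-hand side of size 1):
  Gamma_p = [[5.1179]]
  r_p     = [-4.5908]
With p = 1 this is the single equation gamma(0) phi_1 = gamma(1):
  phi_hat_1 = gamma(1) / gamma(0) = -4.5908 / 5.1179 = -0.8970.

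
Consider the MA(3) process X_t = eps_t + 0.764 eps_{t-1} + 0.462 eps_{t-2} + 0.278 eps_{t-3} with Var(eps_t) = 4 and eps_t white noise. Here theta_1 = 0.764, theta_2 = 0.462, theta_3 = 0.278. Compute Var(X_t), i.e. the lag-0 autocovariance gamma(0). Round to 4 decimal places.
\gamma(0) = 7.4977

For an MA(q) process X_t = eps_t + sum_i theta_i eps_{t-i} with
Var(eps_t) = sigma^2, the variance is
  gamma(0) = sigma^2 * (1 + sum_i theta_i^2).
  sum_i theta_i^2 = (0.764)^2 + (0.462)^2 + (0.278)^2 = 0.583696 + 0.213444 + 0.077284 = 0.874424.
  gamma(0) = 4 * (1 + 0.874424) = 4 * 1.874424 = 7.497696, which rounds to 7.4977.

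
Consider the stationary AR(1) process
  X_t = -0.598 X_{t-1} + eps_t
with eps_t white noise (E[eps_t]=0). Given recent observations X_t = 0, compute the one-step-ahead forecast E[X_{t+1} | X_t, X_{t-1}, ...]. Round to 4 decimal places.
E[X_{t+1} \mid \mathcal F_t] = 0.0000

For an AR(p) model X_t = c + sum_i phi_i X_{t-i} + eps_t, the
one-step-ahead conditional mean is
  E[X_{t+1} | X_t, ...] = c + sum_i phi_i X_{t+1-i}.
Substitute known values:
  E[X_{t+1} | ...] = (-0.598) * (0)
                   = 0.0000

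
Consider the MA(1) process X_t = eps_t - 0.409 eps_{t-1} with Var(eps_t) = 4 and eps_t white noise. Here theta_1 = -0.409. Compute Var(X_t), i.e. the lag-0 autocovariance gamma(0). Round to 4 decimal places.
\gamma(0) = 4.6691

For an MA(q) process X_t = eps_t + sum_i theta_i eps_{t-i} with
Var(eps_t) = sigma^2, the variance is
  gamma(0) = sigma^2 * (1 + sum_i theta_i^2).
  sum_i theta_i^2 = (-0.409)^2 = 0.167281.
  gamma(0) = 4 * (1 + 0.167281) = 4 * 1.167281 = 4.669124, which rounds to 4.6691.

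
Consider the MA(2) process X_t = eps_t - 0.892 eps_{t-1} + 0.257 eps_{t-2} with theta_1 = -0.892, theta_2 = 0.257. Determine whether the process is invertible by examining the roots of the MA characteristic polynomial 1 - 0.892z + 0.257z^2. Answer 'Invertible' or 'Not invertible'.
\text{Invertible}

The MA(q) characteristic polynomial is P(z) = 1 - 0.892z + 0.257z^2.
Invertibility requires all roots to lie outside the unit circle, i.e. |z| > 1 for every root.
Set 1 + (-0.892) z + (0.257) z^2 = 0, i.e. a z^2 + b z + c = 0 with a = 0.257, b = -0.892, c = 1.
Discriminant D = b^2 - 4ac = (-0.892)^2 - 4*(0.257)*1 = 0.795664 - (1.028) = -0.232336.
D < 0, so the roots are the complex-conjugate pair z = (-b +/- i sqrt(-D)) / (2a) = 1.7354 +/- 0.9378i.
For a conjugate pair |z|^2 = z * conj(z) = (product of roots) = c/a = 1/(0.257) = 3.891051, so |z| = sqrt(3.891051) = 1.9726 for both roots.
Moduli of all roots: 1.9726, 1.9726.
All moduli strictly greater than 1? Yes.
Verdict: Invertible.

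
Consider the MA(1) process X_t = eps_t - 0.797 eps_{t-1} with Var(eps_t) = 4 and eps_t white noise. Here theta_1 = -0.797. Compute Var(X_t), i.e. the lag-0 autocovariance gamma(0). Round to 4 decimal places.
\gamma(0) = 6.5408

For an MA(q) process X_t = eps_t + sum_i theta_i eps_{t-i} with
Var(eps_t) = sigma^2, the variance is
  gamma(0) = sigma^2 * (1 + sum_i theta_i^2).
  sum_i theta_i^2 = (-0.797)^2 = 0.635209.
  gamma(0) = 4 * (1 + 0.635209) = 4 * 1.635209 = 6.540836, which rounds to 6.5408.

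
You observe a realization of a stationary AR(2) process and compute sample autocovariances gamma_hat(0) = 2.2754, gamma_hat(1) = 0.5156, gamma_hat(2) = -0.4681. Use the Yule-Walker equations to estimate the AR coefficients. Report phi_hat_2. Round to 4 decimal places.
\hat\phi_{2} = -0.2710

The Yule-Walker equations for an AR(p) process read, in matrix form,
  Gamma_p phi = r_p,   with   (Gamma_p)_{ij} = gamma(|i - j|),
                       (r_p)_i = gamma(i),   i,j = 1..p.
Substitute the sample gammas (Toeplitz matrix and right-hand side of size 2):
  Gamma_p = [[2.2754, 0.5156], [0.5156, 2.2754]]
  r_p     = [0.5156, -0.4681]
Written out:
  2.2754 phi_1 + 0.5156 phi_2 = 0.5156
  0.5156 phi_1 + 2.2754 phi_2 = -0.4681
Solve by Cramer's rule:
  det = gamma(0)^2 - gamma(1)^2 = (2.2754)^2 - (0.5156)^2 = 5.17744516 - 0.26584336 = 4.9116018
  phi_hat_1 = [gamma(1) gamma(0) - gamma(1) gamma(2)] / det = [(0.5156)(2.2754) - (0.5156)(-0.4681)] / 4.9116018 = 1.4145486 / 4.9116018 = 0.288
  phi_hat_2 = [gamma(0) gamma(2) - gamma(1)^2] / det = [(2.2754)(-0.4681) - (0.5156)^2] / 4.9116018 = -1.3309581 / 4.9116018 = -0.271
So phi_hat = [0.2880, -0.2710].
Therefore phi_hat_2 = -0.2710.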